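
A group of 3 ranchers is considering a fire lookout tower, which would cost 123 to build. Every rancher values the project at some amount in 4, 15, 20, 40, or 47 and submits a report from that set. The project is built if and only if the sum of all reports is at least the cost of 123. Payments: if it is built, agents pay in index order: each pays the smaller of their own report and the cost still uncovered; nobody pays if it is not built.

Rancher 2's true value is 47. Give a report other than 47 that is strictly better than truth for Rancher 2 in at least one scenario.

Suppose Rancher 1 reports 40 and Rancher 3 reports 47.
Report 47: project built, pays 47, utility 47 - 47 = 0.
Report 40: project built, pays 40, utility 47 - 40 = 7.
So reporting 40 beats truth here (7 > 0).

40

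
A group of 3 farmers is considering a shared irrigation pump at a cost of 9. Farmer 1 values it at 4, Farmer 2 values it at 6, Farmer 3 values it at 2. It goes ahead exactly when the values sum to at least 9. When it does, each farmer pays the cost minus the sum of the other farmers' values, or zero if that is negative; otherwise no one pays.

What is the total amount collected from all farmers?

4

Total value 12 ≥ cost 9, so it is built.
Farmer 1: others sum to 8; max(0, 9 - 8) = 1.
Farmer 2: others sum to 6; max(0, 9 - 6) = 3.
Farmer 3: others sum to 10; max(0, 9 - 10) = 0.
Total collected = 1 + 3 + 0 = 4.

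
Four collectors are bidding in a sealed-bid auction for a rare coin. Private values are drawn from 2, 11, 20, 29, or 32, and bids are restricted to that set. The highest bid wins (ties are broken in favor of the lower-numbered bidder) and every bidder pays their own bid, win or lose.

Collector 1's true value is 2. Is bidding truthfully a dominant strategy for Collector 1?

Check each profile of the others' bids and compare truth against every alternative bid.
Others bid (2, 2, 2): truth gives 0, best alternative gives -9.
Others bid (2, 2, 20): truth gives -2, best alternative gives -11.
Others bid (2, 2, 29): truth gives -2, best alternative gives -11.
Others bid (2, 2, 32): truth gives -2, best alternative gives -11.
Others bid (2, 11, 20): truth gives -2, best alternative gives -11.
Others bid (2, 11, 29): truth gives -2, best alternative gives -11.
(Remaining 119 profiles checked similarly; truth is weakly best in each.)
In every case the truthful bid is at least as good as any alternative, so it is a dominant strategy.

Yes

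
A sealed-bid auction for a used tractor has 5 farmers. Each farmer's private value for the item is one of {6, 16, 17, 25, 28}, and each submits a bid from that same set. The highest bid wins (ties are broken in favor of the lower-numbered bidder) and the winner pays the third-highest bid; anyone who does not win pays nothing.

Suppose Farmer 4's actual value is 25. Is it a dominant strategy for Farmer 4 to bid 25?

No

Consider the case where Farmer 1 bids 6, Farmer 2 bids 6, Farmer 3 bids 6 and Farmer 5 bids 28.
Truthful bid 25: loses, pays 0, utility 0.
Bid 28 instead: wins, pays 6, utility 25 - 6 = 19.
Since 19 > 0, bidding 28 is strictly better here, so truthful bidding is not dominant.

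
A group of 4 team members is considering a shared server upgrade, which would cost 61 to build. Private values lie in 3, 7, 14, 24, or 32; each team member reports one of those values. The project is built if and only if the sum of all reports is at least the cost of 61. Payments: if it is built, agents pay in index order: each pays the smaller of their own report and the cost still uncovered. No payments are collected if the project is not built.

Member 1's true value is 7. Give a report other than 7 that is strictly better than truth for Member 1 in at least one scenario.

Suppose Member 2 reports 3, Member 3 reports 24 and Member 4 reports 32.
Report 7: project built, pays 7, utility 7 - 7 = 0.
Report 3: project built, pays 3, utility 7 - 3 = 4.
So reporting 3 beats truth here (4 > 0).

3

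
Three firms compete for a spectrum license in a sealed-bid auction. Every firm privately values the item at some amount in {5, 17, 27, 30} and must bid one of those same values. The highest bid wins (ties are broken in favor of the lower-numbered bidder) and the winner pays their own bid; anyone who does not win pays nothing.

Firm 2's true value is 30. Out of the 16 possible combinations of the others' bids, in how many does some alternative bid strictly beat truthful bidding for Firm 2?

6

Others bid (5, 5): truth gives 0; bid 17 gives 13 > 0. Violating.
Others bid (5, 17): truth gives 0; bid 17 gives 13 > 0. Violating.
Others bid (5, 27): truth gives 0; bid 27 gives 3 > 0. Violating.
Others bid (17, 5): truth gives 0; bid 27 gives 3 > 0. Violating.
Others bid (5, 30): truth gives 0; no alternative beats it.
Others bid (17, 30): truth gives 0; no alternative beats it.
(Checking all 16 profiles: 6 have a profitable deviation, 10 do not.)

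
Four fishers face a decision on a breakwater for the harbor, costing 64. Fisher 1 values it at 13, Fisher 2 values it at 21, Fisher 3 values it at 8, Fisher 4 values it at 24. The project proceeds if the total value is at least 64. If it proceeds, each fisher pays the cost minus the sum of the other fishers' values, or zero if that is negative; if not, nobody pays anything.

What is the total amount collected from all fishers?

58

Total value 66 ≥ cost 64, so it is built.
Fisher 1: others sum to 53; max(0, 64 - 53) = 11.
Fisher 2: others sum to 45; max(0, 64 - 45) = 19.
Fisher 3: others sum to 58; max(0, 64 - 58) = 6.
Fisher 4: others sum to 42; max(0, 64 - 42) = 22.
Total collected = 11 + 19 + 6 + 22 = 58.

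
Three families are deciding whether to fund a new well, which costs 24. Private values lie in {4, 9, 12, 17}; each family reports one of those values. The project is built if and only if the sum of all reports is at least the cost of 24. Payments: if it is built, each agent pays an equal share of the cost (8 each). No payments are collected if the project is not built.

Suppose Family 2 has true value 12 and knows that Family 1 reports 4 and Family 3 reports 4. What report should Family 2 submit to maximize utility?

17

Report 4: project not built, utility 0.
Report 9: project not built, utility 0.
Report 12: project not built, utility 0.
Report 17: project built, pays 8, utility 12 - 8 = 4.
The best choice is 17 with utility 4.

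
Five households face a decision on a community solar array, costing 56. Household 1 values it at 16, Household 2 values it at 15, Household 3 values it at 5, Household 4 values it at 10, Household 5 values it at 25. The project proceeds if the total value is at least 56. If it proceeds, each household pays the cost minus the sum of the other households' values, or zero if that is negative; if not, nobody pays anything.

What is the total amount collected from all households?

11

Total value 71 ≥ cost 56, so it is built.
Household 1: others sum to 55; max(0, 56 - 55) = 1.
Household 2: others sum to 56; max(0, 56 - 56) = 0.
Household 3: others sum to 66; max(0, 56 - 66) = 0.
Household 4: others sum to 61; max(0, 56 - 61) = 0.
Household 5: others sum to 46; max(0, 56 - 46) = 10.
Total collected = 1 + 0 + 0 + 0 + 10 = 11.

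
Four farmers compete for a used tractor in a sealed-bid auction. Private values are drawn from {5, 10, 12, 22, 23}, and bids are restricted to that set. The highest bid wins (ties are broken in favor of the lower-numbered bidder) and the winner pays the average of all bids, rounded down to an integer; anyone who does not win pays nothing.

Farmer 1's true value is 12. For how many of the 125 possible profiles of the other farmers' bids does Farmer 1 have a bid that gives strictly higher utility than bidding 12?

7

Others bid (5, 5, 5): truth gives 6; bid 5 gives 7 > 6. Violating.
Others bid (5, 5, 10): truth gives 4; bid 10 gives 5 > 4. Violating.
Others bid (5, 10, 5): truth gives 4; bid 10 gives 5 > 4. Violating.
Others bid (5, 10, 10): truth gives 3; bid 10 gives 4 > 3. Violating.
Others bid (5, 5, 12): truth gives 4; no alternative beats it.
Others bid (5, 5, 22): truth gives 0; no alternative beats it.
(Checking all 125 profiles: 7 have a profitable deviation, 118 do not.)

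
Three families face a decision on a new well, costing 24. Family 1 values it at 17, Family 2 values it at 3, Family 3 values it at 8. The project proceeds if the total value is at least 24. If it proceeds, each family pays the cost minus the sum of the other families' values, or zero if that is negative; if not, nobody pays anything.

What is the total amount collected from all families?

Total value 28 ≥ cost 24, so it is built.
Family 1: others sum to 11; max(0, 24 - 11) = 13.
Family 2: others sum to 25; max(0, 24 - 25) = 0.
Family 3: others sum to 20; max(0, 24 - 20) = 4.
Total collected = 13 + 0 + 4 = 17.

17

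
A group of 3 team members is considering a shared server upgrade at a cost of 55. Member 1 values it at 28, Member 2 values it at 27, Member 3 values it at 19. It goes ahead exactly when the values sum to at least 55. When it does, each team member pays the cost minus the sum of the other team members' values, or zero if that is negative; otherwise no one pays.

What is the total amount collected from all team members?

Total value 74 ≥ cost 55, so it is built.
Member 1: others sum to 46; max(0, 55 - 46) = 9.
Member 2: others sum to 47; max(0, 55 - 47) = 8.
Member 3: others sum to 55; max(0, 55 - 55) = 0.
Total collected = 9 + 8 + 0 = 17.

17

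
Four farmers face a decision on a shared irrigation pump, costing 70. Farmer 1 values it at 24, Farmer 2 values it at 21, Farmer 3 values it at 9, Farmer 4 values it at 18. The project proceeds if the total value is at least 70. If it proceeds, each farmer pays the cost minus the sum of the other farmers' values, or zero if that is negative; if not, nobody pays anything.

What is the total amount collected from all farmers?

Total value 72 ≥ cost 70, so it is built.
Farmer 1: others sum to 48; max(0, 70 - 48) = 22.
Farmer 2: others sum to 51; max(0, 70 - 51) = 19.
Farmer 3: others sum to 63; max(0, 70 - 63) = 7.
Farmer 4: others sum to 54; max(0, 70 - 54) = 16.
Total collected = 22 + 19 + 7 + 16 = 64.

64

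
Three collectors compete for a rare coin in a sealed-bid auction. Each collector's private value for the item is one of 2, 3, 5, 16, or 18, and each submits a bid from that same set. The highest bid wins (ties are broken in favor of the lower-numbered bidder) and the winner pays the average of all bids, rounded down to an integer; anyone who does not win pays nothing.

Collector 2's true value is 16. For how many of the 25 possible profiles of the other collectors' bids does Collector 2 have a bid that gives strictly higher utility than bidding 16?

12

Others bid (2, 2): truth gives 10; bid 3 gives 14 > 10. Violating.
Others bid (2, 3): truth gives 9; bid 3 gives 14 > 9. Violating.
Others bid (2, 5): truth gives 9; bid 5 gives 12 > 9. Violating.
Others bid (2, 18): truth gives 0; bid 18 gives 4 > 0. Violating.
Others bid (2, 16): truth gives 5; no alternative beats it.
Others bid (3, 16): truth gives 5; no alternative beats it.
(Checking all 25 profiles: 12 have a profitable deviation, 13 do not.)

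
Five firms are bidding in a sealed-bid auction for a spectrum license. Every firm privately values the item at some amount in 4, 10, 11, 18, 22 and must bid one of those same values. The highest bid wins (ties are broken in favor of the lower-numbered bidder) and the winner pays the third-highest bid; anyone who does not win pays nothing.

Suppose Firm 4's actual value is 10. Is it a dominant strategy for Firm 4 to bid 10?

Consider the case where Firm 1 bids 4, Firm 2 bids 4, Firm 3 bids 4 and Firm 5 bids 11.
Truthful bid 10: loses, pays 0, utility 0.
Bid 11 instead: wins, pays 4, utility 10 - 4 = 6.
Since 6 > 0, bidding 11 is strictly better here, so truthful bidding is not dominant.

No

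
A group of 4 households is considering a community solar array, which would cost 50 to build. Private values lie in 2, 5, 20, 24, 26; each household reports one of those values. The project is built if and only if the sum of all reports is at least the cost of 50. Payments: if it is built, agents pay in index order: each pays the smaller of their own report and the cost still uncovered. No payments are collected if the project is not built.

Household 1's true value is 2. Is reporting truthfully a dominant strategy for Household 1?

Check each profile of the others' reports and compare truth against every alternative report.
Others report (2, 20, 24): truth gives 0, best alternative gives -3.
Others report (2, 20, 26): truth gives 0, best alternative gives -3.
Others report (2, 24, 20): truth gives 0, best alternative gives -3.
Others report (2, 24, 24): truth gives 0, best alternative gives -3.
Others report (2, 24, 26): truth gives 0, best alternative gives -3.
Others report (2, 26, 20): truth gives 0, best alternative gives -3.
(Remaining 119 profiles checked similarly; truth is weakly best in each.)
In every case the truthful report is at least as good as any alternative, so it is a dominant strategy.

Yes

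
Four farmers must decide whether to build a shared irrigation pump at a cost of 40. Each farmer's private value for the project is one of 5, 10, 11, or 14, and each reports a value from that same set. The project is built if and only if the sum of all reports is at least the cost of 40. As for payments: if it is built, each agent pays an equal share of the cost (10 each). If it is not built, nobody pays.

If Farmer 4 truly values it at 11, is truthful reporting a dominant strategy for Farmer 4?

No

Consider the case where Farmer 1 reports 5, Farmer 2 reports 10 and Farmer 3 reports 11.
Truthful report 11: project not built, utility 0.
Report 14 instead: project built, pays 10, utility 11 - 10 = 1.
Since 1 > 0, reporting 14 is strictly better here, so truthful reporting is not dominant.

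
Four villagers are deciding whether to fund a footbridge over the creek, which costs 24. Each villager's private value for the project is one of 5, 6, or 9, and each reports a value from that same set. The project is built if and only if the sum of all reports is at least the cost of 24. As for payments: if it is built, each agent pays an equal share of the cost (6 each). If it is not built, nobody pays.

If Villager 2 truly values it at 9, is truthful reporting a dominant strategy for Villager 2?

Yes

Check each profile of the others' reports and compare truth against every alternative report.
Others report (5, 5, 5): truth gives 3, best alternative gives 0.
Others report (5, 5, 6): truth gives 3, best alternative gives 0.
Others report (5, 6, 5): truth gives 3, best alternative gives 0.
Others report (5, 6, 6): truth gives 3, best alternative gives 0.
Others report (6, 5, 5): truth gives 3, best alternative gives 0.
Others report (6, 5, 6): truth gives 3, best alternative gives 0.
(Remaining 21 profiles checked similarly; truth is weakly best in each.)
In every case the truthful report is at least as good as any alternative, so it is a dominant strategy.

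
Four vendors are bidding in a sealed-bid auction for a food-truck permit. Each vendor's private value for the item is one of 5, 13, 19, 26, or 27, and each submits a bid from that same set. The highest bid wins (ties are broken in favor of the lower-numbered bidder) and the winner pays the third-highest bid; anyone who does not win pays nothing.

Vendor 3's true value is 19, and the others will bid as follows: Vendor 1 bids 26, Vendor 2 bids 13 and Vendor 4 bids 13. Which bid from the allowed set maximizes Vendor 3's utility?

27

Bid 5: loses, pays 0, utility 0.
Bid 13: loses, pays 0, utility 0.
Bid 19: loses, pays 0, utility 0.
Bid 26: loses, pays 0, utility 0.
Bid 27: wins, pays 13, utility 19 - 13 = 6.
The best choice is 27 with utility 6.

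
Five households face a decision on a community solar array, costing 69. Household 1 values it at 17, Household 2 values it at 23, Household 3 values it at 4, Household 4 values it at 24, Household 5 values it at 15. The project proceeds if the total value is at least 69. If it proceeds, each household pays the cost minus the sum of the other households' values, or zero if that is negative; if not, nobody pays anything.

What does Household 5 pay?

1

Total value 83 ≥ cost 69, so the project is built.
The other households' values sum to 68.
Cost minus that sum is 69 - 68 = 1.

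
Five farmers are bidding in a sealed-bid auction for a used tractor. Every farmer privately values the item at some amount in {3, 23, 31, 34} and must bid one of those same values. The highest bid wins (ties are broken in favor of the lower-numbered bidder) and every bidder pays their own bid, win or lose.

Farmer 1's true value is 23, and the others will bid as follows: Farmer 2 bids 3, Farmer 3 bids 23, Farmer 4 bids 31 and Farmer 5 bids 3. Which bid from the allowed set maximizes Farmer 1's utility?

3

Bid 3: loses but pays 3, utility -3.
Bid 23: loses but pays 23, utility -23.
Bid 31: wins, pays 31, utility 23 - 31 = -8.
Bid 34: wins, pays 34, utility 23 - 34 = -11.
The best choice is 3 with utility -3.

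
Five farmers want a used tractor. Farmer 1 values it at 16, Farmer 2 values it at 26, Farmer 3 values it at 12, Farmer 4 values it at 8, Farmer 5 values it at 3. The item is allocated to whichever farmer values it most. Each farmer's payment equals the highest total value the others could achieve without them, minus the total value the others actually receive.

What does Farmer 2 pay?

16

Farmer 2 has the highest value and receives the item.
Without Farmer 2, the item would go to the next-highest value, 16, so the others could achieve 16.
With Farmer 2 present and winning, the others receive nothing, so their total is 0.
Payment = 16 - 0 = 16.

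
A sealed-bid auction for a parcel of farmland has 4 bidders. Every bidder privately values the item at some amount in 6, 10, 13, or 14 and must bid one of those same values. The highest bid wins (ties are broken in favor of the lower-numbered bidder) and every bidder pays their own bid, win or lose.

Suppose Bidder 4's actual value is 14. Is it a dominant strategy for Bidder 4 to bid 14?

No

Consider the case where Bidder 1 bids 6, Bidder 2 bids 6 and Bidder 3 bids 6.
Truthful bid 14: wins, pays 14, utility 14 - 14 = 0.
Bid 10 instead: wins, pays 10, utility 14 - 10 = 4.
Since 4 > 0, bidding 10 is strictly better here, so truthful bidding is not dominant.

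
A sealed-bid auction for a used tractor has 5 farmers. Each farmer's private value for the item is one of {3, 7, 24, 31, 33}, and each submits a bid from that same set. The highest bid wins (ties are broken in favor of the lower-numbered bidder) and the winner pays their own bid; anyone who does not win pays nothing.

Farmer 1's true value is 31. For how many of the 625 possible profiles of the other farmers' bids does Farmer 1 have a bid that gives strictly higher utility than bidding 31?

81

Others bid (3, 3, 3, 3): truth gives 0; bid 3 gives 28 > 0. Violating.
Others bid (3, 3, 3, 7): truth gives 0; bid 7 gives 24 > 0. Violating.
Others bid (3, 3, 3, 24): truth gives 0; bid 24 gives 7 > 0. Violating.
Others bid (3, 3, 7, 3): truth gives 0; bid 7 gives 24 > 0. Violating.
Others bid (3, 3, 3, 31): truth gives 0; no alternative beats it.
Others bid (3, 3, 3, 33): truth gives 0; no alternative beats it.
(Checking all 625 profiles: 81 have a profitable deviation, 544 do not.)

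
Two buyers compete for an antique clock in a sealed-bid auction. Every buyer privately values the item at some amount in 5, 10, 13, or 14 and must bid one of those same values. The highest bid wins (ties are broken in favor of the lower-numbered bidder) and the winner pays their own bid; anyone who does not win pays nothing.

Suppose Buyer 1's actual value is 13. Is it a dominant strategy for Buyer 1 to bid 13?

No

Consider the case where Buyer 2 bids 5.
Truthful bid 13: wins, pays 13, utility 13 - 13 = 0.
Bid 5 instead: wins, pays 5, utility 13 - 5 = 8.
Since 8 > 0, bidding 5 is strictly better here, so truthful bidding is not dominant.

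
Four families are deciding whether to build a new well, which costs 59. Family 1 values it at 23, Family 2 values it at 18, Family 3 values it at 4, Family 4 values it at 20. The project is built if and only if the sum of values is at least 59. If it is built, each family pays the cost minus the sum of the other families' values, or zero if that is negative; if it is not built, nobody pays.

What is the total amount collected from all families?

Total value 65 ≥ cost 59, so it is built.
Family 1: others sum to 42; max(0, 59 - 42) = 17.
Family 2: others sum to 47; max(0, 59 - 47) = 12.
Family 3: others sum to 61; max(0, 59 - 61) = 0.
Family 4: others sum to 45; max(0, 59 - 45) = 14.
Total collected = 17 + 12 + 0 + 14 = 43.

43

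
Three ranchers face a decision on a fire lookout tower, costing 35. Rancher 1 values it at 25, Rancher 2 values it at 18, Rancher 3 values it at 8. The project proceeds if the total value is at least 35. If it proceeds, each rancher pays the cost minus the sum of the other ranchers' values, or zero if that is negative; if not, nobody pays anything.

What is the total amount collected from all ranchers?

11

Total value 51 ≥ cost 35, so it is built.
Rancher 1: others sum to 26; max(0, 35 - 26) = 9.
Rancher 2: others sum to 33; max(0, 35 - 33) = 2.
Rancher 3: others sum to 43; max(0, 35 - 43) = 0.
Total collected = 9 + 2 + 0 = 11.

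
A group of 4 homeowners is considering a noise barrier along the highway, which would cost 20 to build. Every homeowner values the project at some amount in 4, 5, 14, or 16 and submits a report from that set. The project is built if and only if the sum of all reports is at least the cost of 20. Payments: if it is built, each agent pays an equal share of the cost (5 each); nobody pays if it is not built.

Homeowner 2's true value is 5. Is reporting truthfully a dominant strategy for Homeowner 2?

Check each profile of the others' reports and compare truth against every alternative report.
Others report (4, 4, 4): truth gives 0, best alternative gives 0.
Others report (4, 4, 5): truth gives 0, best alternative gives 0.
Others report (4, 4, 14): truth gives 0, best alternative gives 0.
Others report (4, 4, 16): truth gives 0, best alternative gives 0.
Others report (4, 5, 4): truth gives 0, best alternative gives 0.
Others report (4, 5, 5): truth gives 0, best alternative gives 0.
(Remaining 58 profiles checked similarly; truth is weakly best in each.)
In every case the truthful report is at least as good as any alternative, so it is a dominant strategy.

Yes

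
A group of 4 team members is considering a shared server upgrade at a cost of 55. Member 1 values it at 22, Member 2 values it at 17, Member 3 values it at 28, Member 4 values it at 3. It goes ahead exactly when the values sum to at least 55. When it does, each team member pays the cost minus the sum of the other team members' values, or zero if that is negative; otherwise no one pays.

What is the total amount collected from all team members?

22

Total value 70 ≥ cost 55, so it is built.
Member 1: others sum to 48; max(0, 55 - 48) = 7.
Member 2: others sum to 53; max(0, 55 - 53) = 2.
Member 3: others sum to 42; max(0, 55 - 42) = 13.
Member 4: others sum to 67; max(0, 55 - 67) = 0.
Total collected = 7 + 2 + 13 + 0 = 22.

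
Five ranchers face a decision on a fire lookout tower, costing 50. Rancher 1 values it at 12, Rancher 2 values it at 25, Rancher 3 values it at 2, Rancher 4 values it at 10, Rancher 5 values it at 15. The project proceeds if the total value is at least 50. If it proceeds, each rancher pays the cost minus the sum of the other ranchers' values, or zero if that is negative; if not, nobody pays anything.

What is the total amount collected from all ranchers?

Total value 64 ≥ cost 50, so it is built.
Rancher 1: others sum to 52; max(0, 50 - 52) = 0.
Rancher 2: others sum to 39; max(0, 50 - 39) = 11.
Rancher 3: others sum to 62; max(0, 50 - 62) = 0.
Rancher 4: others sum to 54; max(0, 50 - 54) = 0.
Rancher 5: others sum to 49; max(0, 50 - 49) = 1.
Total collected = 0 + 11 + 0 + 0 + 1 = 12.

12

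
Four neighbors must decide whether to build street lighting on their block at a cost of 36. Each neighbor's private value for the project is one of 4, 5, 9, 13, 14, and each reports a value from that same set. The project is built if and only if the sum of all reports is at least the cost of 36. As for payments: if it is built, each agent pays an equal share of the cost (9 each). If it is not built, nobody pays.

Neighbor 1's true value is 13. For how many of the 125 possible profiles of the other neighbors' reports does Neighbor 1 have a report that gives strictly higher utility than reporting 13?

12

Others report (4, 4, 14): truth gives 0; report 14 gives 4 > 0. Violating.
Others report (4, 5, 13): truth gives 0; report 14 gives 4 > 0. Violating.
Others report (4, 9, 9): truth gives 0; report 14 gives 4 > 0. Violating.
Others report (4, 13, 5): truth gives 0; report 14 gives 4 > 0. Violating.
Others report (4, 4, 4): truth gives 0; no alternative beats it.
Others report (4, 4, 5): truth gives 0; no alternative beats it.
(Checking all 125 profiles: 12 have a profitable deviation, 113 do not.)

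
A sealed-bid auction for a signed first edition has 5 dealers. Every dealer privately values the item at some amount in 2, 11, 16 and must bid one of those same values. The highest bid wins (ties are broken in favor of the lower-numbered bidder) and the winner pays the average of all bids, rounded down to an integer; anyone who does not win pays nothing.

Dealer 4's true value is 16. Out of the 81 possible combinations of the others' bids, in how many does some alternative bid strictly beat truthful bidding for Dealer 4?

Others bid (2, 2, 2, 2): truth gives 12; bid 11 gives 13 > 12. Violating.
Others bid (2, 2, 2, 11): truth gives 10; bid 11 gives 11 > 10. Violating.
Others bid (2, 2, 2, 16): truth gives 9; no alternative beats it.
Others bid (2, 2, 11, 2): truth gives 10; no alternative beats it.
(Checking all 81 profiles: 2 have a profitable deviation, 79 do not.)

2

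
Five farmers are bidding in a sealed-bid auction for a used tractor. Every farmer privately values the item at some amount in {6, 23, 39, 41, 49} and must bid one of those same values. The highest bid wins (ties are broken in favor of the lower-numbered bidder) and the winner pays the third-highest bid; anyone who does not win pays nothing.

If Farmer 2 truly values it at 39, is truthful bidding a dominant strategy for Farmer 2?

No

Consider the case where Farmer 1 bids 6, Farmer 3 bids 6, Farmer 4 bids 6 and Farmer 5 bids 41.
Truthful bid 39: loses, pays 0, utility 0.
Bid 41 instead: wins, pays 6, utility 39 - 6 = 33.
Since 33 > 0, bidding 41 is strictly better here, so truthful bidding is not dominant.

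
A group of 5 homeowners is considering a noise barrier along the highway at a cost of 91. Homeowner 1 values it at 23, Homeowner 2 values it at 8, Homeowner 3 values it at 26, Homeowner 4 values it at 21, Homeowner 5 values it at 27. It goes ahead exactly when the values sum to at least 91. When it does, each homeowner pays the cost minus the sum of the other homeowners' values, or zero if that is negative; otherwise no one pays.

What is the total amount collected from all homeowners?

Total value 105 ≥ cost 91, so it is built.
Homeowner 1: others sum to 82; max(0, 91 - 82) = 9.
Homeowner 2: others sum to 97; max(0, 91 - 97) = 0.
Homeowner 3: others sum to 79; max(0, 91 - 79) = 12.
Homeowner 4: others sum to 84; max(0, 91 - 84) = 7.
Homeowner 5: others sum to 78; max(0, 91 - 78) = 13.
Total collected = 9 + 0 + 12 + 7 + 13 = 41.

41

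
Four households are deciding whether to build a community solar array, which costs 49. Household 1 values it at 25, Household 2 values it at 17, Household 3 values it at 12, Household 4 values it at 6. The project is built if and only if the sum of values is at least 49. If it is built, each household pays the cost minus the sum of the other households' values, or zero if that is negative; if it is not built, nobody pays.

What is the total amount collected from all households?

21

Total value 60 ≥ cost 49, so it is built.
Household 1: others sum to 35; max(0, 49 - 35) = 14.
Household 2: others sum to 43; max(0, 49 - 43) = 6.
Household 3: others sum to 48; max(0, 49 - 48) = 1.
Household 4: others sum to 54; max(0, 49 - 54) = 0.
Total collected = 14 + 6 + 1 + 0 = 21.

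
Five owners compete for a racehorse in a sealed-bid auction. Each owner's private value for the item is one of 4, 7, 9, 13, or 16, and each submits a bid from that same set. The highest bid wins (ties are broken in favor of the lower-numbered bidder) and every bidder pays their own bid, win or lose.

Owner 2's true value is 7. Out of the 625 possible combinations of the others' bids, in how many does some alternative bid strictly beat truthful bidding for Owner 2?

617

Others bid (4, 4, 4, 9): truth gives -7; bid 9 gives -2 > -7. Violating.
Others bid (4, 4, 4, 13): truth gives -7; bid 4 gives -4 > -7. Violating.
Others bid (4, 4, 4, 16): truth gives -7; bid 4 gives -4 > -7. Violating.
Others bid (4, 4, 7, 9): truth gives -7; bid 9 gives -2 > -7. Violating.
Others bid (4, 4, 4, 4): truth gives 0; no alternative beats it.
Others bid (4, 4, 4, 7): truth gives 0; no alternative beats it.
(Checking all 625 profiles: 617 have a profitable deviation, 8 do not.)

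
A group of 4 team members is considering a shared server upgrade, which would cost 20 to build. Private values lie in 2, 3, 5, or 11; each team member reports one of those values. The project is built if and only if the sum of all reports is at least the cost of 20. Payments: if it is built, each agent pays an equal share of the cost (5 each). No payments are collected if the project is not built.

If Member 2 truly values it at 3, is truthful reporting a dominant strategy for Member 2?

No

Consider the case where Member 1 reports 3, Member 3 reports 3 and Member 4 reports 11.
Truthful report 3: project built, pays 5, utility 3 - 5 = -2.
Report 2 instead: project not built, utility 0.
Since 0 > -2, reporting 2 is strictly better here, so truthful reporting is not dominant.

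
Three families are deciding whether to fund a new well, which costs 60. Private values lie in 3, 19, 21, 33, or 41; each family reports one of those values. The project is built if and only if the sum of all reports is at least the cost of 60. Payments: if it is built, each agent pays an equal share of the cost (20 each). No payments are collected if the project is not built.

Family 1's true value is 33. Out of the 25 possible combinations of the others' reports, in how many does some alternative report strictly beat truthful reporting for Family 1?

4

Others report (3, 19): truth gives 0; report 41 gives 13 > 0. Violating.
Others report (3, 21): truth gives 0; report 41 gives 13 > 0. Violating.
Others report (19, 3): truth gives 0; report 41 gives 13 > 0. Violating.
Others report (21, 3): truth gives 0; report 41 gives 13 > 0. Violating.
Others report (3, 3): truth gives 0; no alternative beats it.
Others report (3, 33): truth gives 13; no alternative beats it.
(Checking all 25 profiles: 4 have a profitable deviation, 21 do not.)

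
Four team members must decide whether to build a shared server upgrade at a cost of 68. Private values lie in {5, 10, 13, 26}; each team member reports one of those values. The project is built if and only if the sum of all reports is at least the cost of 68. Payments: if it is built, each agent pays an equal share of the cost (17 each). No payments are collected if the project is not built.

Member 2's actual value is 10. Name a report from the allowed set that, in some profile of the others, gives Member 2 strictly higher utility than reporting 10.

Suppose Member 1 reports 10, Member 3 reports 26 and Member 4 reports 26.
Report 10: project built, pays 17, utility 10 - 17 = -7.
Report 5: project not built, utility 0.
So reporting 5 beats truth here (0 > -7).

5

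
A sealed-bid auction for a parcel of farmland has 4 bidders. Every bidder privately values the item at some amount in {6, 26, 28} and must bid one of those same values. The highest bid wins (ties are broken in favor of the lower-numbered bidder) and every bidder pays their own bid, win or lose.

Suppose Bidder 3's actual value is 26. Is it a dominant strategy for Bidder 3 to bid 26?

Consider the case where Bidder 1 bids 6, Bidder 2 bids 6 and Bidder 4 bids 28.
Truthful bid 26: loses but pays 26, utility -26.
Bid 6 instead: loses but pays 6, utility -6.
Since -6 > -26, bidding 6 is strictly better here, so truthful bidding is not dominant.

No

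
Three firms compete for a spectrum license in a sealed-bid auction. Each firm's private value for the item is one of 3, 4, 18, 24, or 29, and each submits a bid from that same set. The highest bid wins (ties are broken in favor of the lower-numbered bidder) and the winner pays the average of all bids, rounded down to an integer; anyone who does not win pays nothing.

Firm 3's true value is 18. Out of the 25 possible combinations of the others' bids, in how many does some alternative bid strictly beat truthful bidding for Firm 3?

5

Others bid (3, 3): truth gives 10; bid 4 gives 15 > 10. Violating.
Others bid (3, 18): truth gives 0; bid 24 gives 3 > 0. Violating.
Others bid (4, 18): truth gives 0; bid 24 gives 3 > 0. Violating.
Others bid (18, 3): truth gives 0; bid 24 gives 3 > 0. Violating.
Others bid (3, 4): truth gives 10; no alternative beats it.
Others bid (3, 24): truth gives 0; no alternative beats it.
(Checking all 25 profiles: 5 have a profitable deviation, 20 do not.)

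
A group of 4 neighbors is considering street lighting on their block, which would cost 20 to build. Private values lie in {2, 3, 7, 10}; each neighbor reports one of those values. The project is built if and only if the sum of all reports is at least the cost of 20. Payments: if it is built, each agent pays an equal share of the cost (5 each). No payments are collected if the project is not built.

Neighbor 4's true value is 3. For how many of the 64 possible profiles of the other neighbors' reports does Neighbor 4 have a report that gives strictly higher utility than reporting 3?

3

Others report (3, 7, 7): truth gives -2; report 2 gives 0 > -2. Violating.
Others report (7, 3, 7): truth gives -2; report 2 gives 0 > -2. Violating.
Others report (7, 7, 3): truth gives -2; report 2 gives 0 > -2. Violating.
Others report (2, 2, 2): truth gives 0; no alternative beats it.
Others report (2, 2, 3): truth gives 0; no alternative beats it.
(Checking all 64 profiles: 3 have a profitable deviation, 61 do not.)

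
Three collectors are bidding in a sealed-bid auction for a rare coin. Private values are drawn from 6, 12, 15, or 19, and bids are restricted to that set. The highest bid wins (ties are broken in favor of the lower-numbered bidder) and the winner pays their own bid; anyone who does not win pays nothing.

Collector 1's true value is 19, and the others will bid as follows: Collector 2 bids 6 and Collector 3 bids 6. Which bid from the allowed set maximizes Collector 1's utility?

Bid 6: wins, pays 6, utility 19 - 6 = 13.
Bid 12: wins, pays 12, utility 19 - 12 = 7.
Bid 15: wins, pays 15, utility 19 - 15 = 4.
Bid 19: wins, pays 19, utility 19 - 19 = 0.
The best choice is 6 with utility 13.

6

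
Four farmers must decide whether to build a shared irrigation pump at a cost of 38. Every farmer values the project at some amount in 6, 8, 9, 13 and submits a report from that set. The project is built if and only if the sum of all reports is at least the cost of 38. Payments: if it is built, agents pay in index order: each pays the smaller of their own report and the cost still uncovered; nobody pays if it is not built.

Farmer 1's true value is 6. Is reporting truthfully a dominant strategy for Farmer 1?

Check each profile of the others' reports and compare truth against every alternative report.
Others report (6, 13, 13): truth gives 0, best alternative gives -2.
Others report (8, 9, 13): truth gives 0, best alternative gives -2.
Others report (8, 13, 9): truth gives 0, best alternative gives -2.
Others report (8, 13, 13): truth gives 0, best alternative gives -2.
Others report (9, 8, 13): truth gives 0, best alternative gives -2.
Others report (9, 9, 13): truth gives 0, best alternative gives -2.
(Remaining 58 profiles checked similarly; truth is weakly best in each.)
In every case the truthful report is at least as good as any alternative, so it is a dominant strategy.

Yes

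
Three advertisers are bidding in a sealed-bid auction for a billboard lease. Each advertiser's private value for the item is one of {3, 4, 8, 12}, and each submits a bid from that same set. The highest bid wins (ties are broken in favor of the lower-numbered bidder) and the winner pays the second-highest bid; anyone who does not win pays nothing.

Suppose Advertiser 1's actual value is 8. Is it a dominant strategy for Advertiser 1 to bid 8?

Yes

Check each profile of the others' bids and compare truth against every alternative bid.
Others bid (3, 3): truth gives 5, best alternative gives 5.
Others bid (3, 4): truth gives 4, best alternative gives 4.
Others bid (4, 3): truth gives 4, best alternative gives 4.
Others bid (4, 4): truth gives 4, best alternative gives 4.
Others bid (3, 8): truth gives 0, best alternative gives 0.
Others bid (3, 12): truth gives 0, best alternative gives 0.
(Remaining 10 profiles checked similarly; truth is weakly best in each.)
In every case the truthful bid is at least as good as any alternative, so it is a dominant strategy.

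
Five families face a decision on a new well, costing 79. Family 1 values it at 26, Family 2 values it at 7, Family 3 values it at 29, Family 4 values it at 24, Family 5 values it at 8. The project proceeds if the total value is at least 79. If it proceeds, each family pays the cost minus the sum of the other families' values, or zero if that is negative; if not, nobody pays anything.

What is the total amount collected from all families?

Total value 94 ≥ cost 79, so it is built.
Family 1: others sum to 68; max(0, 79 - 68) = 11.
Family 2: others sum to 87; max(0, 79 - 87) = 0.
Family 3: others sum to 65; max(0, 79 - 65) = 14.
Family 4: others sum to 70; max(0, 79 - 70) = 9.
Family 5: others sum to 86; max(0, 79 - 86) = 0.
Total collected = 11 + 0 + 14 + 9 + 0 = 34.

34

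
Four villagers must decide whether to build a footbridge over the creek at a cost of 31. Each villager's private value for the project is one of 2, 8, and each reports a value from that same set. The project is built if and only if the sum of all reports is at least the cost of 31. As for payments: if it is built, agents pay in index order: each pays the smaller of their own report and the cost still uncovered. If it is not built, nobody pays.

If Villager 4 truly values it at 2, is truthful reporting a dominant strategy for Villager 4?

Yes

Check each profile of the others' reports and compare truth against every alternative report.
Others report (8, 8, 8): truth gives 0, best alternative gives -5.
Others report (2, 2, 2): truth gives 0, best alternative gives 0.
Others report (2, 2, 8): truth gives 0, best alternative gives 0.
Others report (2, 8, 2): truth gives 0, best alternative gives 0.
Others report (2, 8, 8): truth gives 0, best alternative gives 0.
Others report (8, 2, 2): truth gives 0, best alternative gives 0.
(Remaining 2 profiles checked similarly; truth is weakly best in each.)
In every case the truthful report is at least as good as any alternative, so it is a dominant strategy.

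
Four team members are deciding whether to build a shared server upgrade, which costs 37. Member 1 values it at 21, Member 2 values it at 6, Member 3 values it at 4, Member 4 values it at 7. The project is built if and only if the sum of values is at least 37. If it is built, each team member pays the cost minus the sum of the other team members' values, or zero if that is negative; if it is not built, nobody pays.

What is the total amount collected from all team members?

34

Total value 38 ≥ cost 37, so it is built.
Member 1: others sum to 17; max(0, 37 - 17) = 20.
Member 2: others sum to 32; max(0, 37 - 32) = 5.
Member 3: others sum to 34; max(0, 37 - 34) = 3.
Member 4: others sum to 31; max(0, 37 - 31) = 6.
Total collected = 20 + 5 + 3 + 6 = 34.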